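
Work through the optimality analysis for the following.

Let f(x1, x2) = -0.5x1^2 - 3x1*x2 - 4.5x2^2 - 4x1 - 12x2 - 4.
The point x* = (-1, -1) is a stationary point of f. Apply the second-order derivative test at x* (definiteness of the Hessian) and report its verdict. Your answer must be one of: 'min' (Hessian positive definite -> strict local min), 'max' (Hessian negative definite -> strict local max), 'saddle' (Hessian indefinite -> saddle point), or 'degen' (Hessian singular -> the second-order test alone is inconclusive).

Compute the Hessian H = grad^2 f:
  H = [[-1, -3], [-3, -9]]
Verify stationarity: grad f(x*) = H x* + g = (0, 0).
Eigenvalues of H: -10, 0.
H has a zero eigenvalue (singular; negative semidefinite but not definite), so H is neither positive definite, negative definite, nor indefinite. The second-order test alone is inconclusive -> degen.
(Indeed, f is constant along the null direction of H through x*, so x* is not a strict local extremum.)

degen


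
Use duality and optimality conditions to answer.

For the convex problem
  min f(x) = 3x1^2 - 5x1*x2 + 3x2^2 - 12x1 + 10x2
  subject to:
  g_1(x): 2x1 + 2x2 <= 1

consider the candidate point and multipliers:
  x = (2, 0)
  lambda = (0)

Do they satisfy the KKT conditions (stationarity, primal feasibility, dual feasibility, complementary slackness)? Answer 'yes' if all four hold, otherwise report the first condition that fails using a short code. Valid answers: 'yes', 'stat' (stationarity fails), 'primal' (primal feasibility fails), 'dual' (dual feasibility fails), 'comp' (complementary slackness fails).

Gradient of f: grad f(x) = Q x + c = (0, 0)
Constraint values g_i(x) = a_i^T x - b_i:
  g_1((2, 0)) = 3
Stationarity residual: grad f(x) + sum_i lambda_i a_i = (0, 0)
  -> stationarity OK
Primal feasibility (all g_i <= 0): FAILS
Dual feasibility (all lambda_i >= 0): OK
Complementary slackness (lambda_i * g_i(x) = 0 for all i): OK

Verdict: the first failing condition is primal_feasibility -> primal.

primal


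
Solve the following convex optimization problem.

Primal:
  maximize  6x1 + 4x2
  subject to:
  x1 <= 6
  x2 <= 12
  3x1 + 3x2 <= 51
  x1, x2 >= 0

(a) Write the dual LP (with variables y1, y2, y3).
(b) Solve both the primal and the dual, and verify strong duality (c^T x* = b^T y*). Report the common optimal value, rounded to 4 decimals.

The standard primal-dual pair for 'max c^T x s.t. A x <= b, x >= 0' is:
  Dual:  min b^T y  s.t.  A^T y >= c,  y >= 0.

So the dual LP is:
  minimize  6y1 + 12y2 + 51y3
  subject to:
    y1 + 3y3 >= 6
    y2 + 3y3 >= 4
    y1, y2, y3 >= 0

Solving the primal: x* = (6, 11).
  primal value c^T x* = 80.
Solving the dual: y* = (2, 0, 1.3333).
  dual value b^T y* = 80.
Strong duality: c^T x* = b^T y*. Confirmed.

80


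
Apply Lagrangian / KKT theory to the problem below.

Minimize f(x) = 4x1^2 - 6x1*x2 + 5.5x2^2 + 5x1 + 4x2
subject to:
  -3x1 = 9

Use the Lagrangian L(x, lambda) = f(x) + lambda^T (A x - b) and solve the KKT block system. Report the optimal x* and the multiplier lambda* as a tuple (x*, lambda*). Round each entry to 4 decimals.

Form the Lagrangian:
  L(x, lambda) = (1/2) x^T Q x + c^T x + lambda^T (A x - b)
Stationarity (grad_x L = 0): Q x + c + A^T lambda = 0.
Primal feasibility: A x = b.

This gives the KKT block system:
  [ Q   A^T ] [ x     ]   [-c ]
  [ A    0  ] [ lambda ] = [ b ]

Solving the linear system:
  x*      = (-3, -2)
  lambda* = (-2.3333)
  f(x*)   = -1

x* = (-3, -2), lambda* = (-2.3333)


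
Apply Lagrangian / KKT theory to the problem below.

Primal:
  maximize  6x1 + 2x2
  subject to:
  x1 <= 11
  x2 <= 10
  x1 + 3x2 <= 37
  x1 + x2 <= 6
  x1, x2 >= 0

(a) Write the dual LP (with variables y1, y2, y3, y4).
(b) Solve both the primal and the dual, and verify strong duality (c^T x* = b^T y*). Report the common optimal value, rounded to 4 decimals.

The standard primal-dual pair for 'max c^T x s.t. A x <= b, x >= 0' is:
  Dual:  min b^T y  s.t.  A^T y >= c,  y >= 0.

So the dual LP is:
  minimize  11y1 + 10y2 + 37y3 + 6y4
  subject to:
    y1 + y3 + y4 >= 6
    y2 + 3y3 + y4 >= 2
    y1, y2, y3, y4 >= 0

Solving the primal: x* = (6, 0).
  primal value c^T x* = 36.
Solving the dual: y* = (0, 0, 0, 6).
  dual value b^T y* = 36.
Strong duality: c^T x* = b^T y*. Confirmed.

36


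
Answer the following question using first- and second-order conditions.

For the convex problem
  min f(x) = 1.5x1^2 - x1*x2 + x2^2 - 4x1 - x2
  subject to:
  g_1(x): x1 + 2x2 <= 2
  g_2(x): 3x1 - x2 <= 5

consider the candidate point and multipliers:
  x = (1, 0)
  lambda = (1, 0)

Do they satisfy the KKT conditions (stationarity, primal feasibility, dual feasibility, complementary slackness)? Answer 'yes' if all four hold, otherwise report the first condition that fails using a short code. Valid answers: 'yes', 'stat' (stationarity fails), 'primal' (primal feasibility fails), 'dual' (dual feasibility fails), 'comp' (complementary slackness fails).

Gradient of f: grad f(x) = Q x + c = (-1, -2)
Constraint values g_i(x) = a_i^T x - b_i:
  g_1((1, 0)) = -1
  g_2((1, 0)) = -2
Stationarity residual: grad f(x) + sum_i lambda_i a_i = (0, 0)
  -> stationarity OK
Primal feasibility (all g_i <= 0): OK
Dual feasibility (all lambda_i >= 0): OK
Complementary slackness (lambda_i * g_i(x) = 0 for all i): FAILS

Verdict: the first failing condition is complementary_slackness -> comp.

comp


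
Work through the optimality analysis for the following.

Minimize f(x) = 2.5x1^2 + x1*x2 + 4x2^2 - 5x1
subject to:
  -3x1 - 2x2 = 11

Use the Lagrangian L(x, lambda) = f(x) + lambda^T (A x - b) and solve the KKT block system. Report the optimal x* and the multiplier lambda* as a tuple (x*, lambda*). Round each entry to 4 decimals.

Form the Lagrangian:
  L(x, lambda) = (1/2) x^T Q x + c^T x + lambda^T (A x - b)
Stationarity (grad_x L = 0): Q x + c + A^T lambda = 0.
Primal feasibility: A x = b.

This gives the KKT block system:
  [ Q   A^T ] [ x     ]   [-c ]
  [ A    0  ] [ lambda ] = [ b ]

Solving the linear system:
  x*      = (-2.775, -1.3375)
  lambda* = (-6.7375)
  f(x*)   = 43.9937

x* = (-2.775, -1.3375), lambda* = (-6.7375)


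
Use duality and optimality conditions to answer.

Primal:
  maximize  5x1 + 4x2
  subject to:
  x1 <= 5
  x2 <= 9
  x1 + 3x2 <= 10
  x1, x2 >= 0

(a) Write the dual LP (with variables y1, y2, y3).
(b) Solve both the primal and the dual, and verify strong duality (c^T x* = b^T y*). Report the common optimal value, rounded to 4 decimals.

The standard primal-dual pair for 'max c^T x s.t. A x <= b, x >= 0' is:
  Dual:  min b^T y  s.t.  A^T y >= c,  y >= 0.

So the dual LP is:
  minimize  5y1 + 9y2 + 10y3
  subject to:
    y1 + y3 >= 5
    y2 + 3y3 >= 4
    y1, y2, y3 >= 0

Solving the primal: x* = (5, 1.6667).
  primal value c^T x* = 31.6667.
Solving the dual: y* = (3.6667, 0, 1.3333).
  dual value b^T y* = 31.6667.
Strong duality: c^T x* = b^T y*. Confirmed.

31.6667


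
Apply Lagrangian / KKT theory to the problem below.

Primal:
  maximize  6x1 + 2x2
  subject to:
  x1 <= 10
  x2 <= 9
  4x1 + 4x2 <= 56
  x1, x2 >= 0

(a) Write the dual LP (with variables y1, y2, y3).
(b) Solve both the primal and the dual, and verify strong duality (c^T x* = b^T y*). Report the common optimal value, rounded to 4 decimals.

The standard primal-dual pair for 'max c^T x s.t. A x <= b, x >= 0' is:
  Dual:  min b^T y  s.t.  A^T y >= c,  y >= 0.

So the dual LP is:
  minimize  10y1 + 9y2 + 56y3
  subject to:
    y1 + 4y3 >= 6
    y2 + 4y3 >= 2
    y1, y2, y3 >= 0

Solving the primal: x* = (10, 4).
  primal value c^T x* = 68.
Solving the dual: y* = (4, 0, 0.5).
  dual value b^T y* = 68.
Strong duality: c^T x* = b^T y*. Confirmed.

68


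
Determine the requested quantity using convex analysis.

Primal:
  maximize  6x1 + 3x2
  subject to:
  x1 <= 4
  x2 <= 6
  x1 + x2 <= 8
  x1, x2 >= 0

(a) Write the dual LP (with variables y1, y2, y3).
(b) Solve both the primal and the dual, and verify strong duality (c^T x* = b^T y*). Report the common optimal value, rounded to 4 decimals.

The standard primal-dual pair for 'max c^T x s.t. A x <= b, x >= 0' is:
  Dual:  min b^T y  s.t.  A^T y >= c,  y >= 0.

So the dual LP is:
  minimize  4y1 + 6y2 + 8y3
  subject to:
    y1 + y3 >= 6
    y2 + y3 >= 3
    y1, y2, y3 >= 0

Solving the primal: x* = (4, 4).
  primal value c^T x* = 36.
Solving the dual: y* = (3, 0, 3).
  dual value b^T y* = 36.
Strong duality: c^T x* = b^T y*. Confirmed.

36


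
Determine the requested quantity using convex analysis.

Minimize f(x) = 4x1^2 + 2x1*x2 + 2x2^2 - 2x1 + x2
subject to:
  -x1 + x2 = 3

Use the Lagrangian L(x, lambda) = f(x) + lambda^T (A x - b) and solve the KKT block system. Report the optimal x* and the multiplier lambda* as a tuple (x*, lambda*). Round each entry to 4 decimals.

Form the Lagrangian:
  L(x, lambda) = (1/2) x^T Q x + c^T x + lambda^T (A x - b)
Stationarity (grad_x L = 0): Q x + c + A^T lambda = 0.
Primal feasibility: A x = b.

This gives the KKT block system:
  [ Q   A^T ] [ x     ]   [-c ]
  [ A    0  ] [ lambda ] = [ b ]

Solving the linear system:
  x*      = (-1.0625, 1.9375)
  lambda* = (-6.625)
  f(x*)   = 11.9688

x* = (-1.0625, 1.9375), lambda* = (-6.625)


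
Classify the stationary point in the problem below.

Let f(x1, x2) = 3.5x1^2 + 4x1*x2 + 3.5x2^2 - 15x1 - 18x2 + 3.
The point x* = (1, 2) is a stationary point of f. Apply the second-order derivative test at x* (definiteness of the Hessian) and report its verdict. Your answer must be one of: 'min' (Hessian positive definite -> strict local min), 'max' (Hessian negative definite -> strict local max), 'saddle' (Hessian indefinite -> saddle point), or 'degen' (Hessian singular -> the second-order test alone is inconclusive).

Compute the Hessian H = grad^2 f:
  H = [[7, 4], [4, 7]]
Verify stationarity: grad f(x*) = H x* + g = (0, 0).
Eigenvalues of H: 3, 11.
Both eigenvalues > 0, so H is positive definite -> x* is a strict local min.

min


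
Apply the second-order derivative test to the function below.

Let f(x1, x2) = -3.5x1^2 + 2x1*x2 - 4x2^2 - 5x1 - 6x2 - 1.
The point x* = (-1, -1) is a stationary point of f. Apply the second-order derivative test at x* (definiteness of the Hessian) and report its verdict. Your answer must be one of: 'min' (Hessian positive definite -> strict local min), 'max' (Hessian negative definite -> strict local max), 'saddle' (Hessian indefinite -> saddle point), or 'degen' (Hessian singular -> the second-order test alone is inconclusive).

Compute the Hessian H = grad^2 f:
  H = [[-7, 2], [2, -8]]
Verify stationarity: grad f(x*) = H x* + g = (0, 0).
Eigenvalues of H: -9.5616, -5.4384.
Both eigenvalues < 0, so H is negative definite -> x* is a strict local max.

max


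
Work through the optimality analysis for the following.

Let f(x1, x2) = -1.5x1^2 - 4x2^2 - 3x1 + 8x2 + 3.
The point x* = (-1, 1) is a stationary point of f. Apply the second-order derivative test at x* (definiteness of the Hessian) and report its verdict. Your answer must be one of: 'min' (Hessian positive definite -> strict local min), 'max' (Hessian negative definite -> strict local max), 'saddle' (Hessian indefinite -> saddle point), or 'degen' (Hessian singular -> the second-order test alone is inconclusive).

Compute the Hessian H = grad^2 f:
  H = [[-3, 0], [0, -8]]
Verify stationarity: grad f(x*) = H x* + g = (0, 0).
Eigenvalues of H: -8, -3.
Both eigenvalues < 0, so H is negative definite -> x* is a strict local max.

max


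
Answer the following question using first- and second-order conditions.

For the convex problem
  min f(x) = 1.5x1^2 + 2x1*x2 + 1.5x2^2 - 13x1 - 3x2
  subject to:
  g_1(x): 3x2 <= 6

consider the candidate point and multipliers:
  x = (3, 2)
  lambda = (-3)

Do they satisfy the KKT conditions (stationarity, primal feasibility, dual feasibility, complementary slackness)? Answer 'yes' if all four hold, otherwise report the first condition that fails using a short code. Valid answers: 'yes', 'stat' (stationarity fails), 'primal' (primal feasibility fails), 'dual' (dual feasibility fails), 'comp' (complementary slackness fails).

Gradient of f: grad f(x) = Q x + c = (0, 9)
Constraint values g_i(x) = a_i^T x - b_i:
  g_1((3, 2)) = 0
Stationarity residual: grad f(x) + sum_i lambda_i a_i = (0, 0)
  -> stationarity OK
Primal feasibility (all g_i <= 0): OK
Dual feasibility (all lambda_i >= 0): FAILS
Complementary slackness (lambda_i * g_i(x) = 0 for all i): OK

Verdict: the first failing condition is dual_feasibility -> dual.

dual


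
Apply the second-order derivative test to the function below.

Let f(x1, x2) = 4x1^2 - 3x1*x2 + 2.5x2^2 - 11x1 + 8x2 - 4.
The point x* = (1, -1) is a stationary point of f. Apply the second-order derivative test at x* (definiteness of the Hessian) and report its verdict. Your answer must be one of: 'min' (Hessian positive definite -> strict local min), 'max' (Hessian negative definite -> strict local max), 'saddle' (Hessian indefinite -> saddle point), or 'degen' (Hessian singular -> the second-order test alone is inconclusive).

Compute the Hessian H = grad^2 f:
  H = [[8, -3], [-3, 5]]
Verify stationarity: grad f(x*) = H x* + g = (0, 0).
Eigenvalues of H: 3.1459, 9.8541.
Both eigenvalues > 0, so H is positive definite -> x* is a strict local min.

min


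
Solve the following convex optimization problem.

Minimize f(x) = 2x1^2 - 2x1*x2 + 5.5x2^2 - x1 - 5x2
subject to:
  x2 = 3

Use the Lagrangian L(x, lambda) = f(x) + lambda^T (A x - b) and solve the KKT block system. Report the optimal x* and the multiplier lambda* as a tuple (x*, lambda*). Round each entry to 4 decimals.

Form the Lagrangian:
  L(x, lambda) = (1/2) x^T Q x + c^T x + lambda^T (A x - b)
Stationarity (grad_x L = 0): Q x + c + A^T lambda = 0.
Primal feasibility: A x = b.

This gives the KKT block system:
  [ Q   A^T ] [ x     ]   [-c ]
  [ A    0  ] [ lambda ] = [ b ]

Solving the linear system:
  x*      = (1.75, 3)
  lambda* = (-24.5)
  f(x*)   = 28.375

x* = (1.75, 3), lambda* = (-24.5)


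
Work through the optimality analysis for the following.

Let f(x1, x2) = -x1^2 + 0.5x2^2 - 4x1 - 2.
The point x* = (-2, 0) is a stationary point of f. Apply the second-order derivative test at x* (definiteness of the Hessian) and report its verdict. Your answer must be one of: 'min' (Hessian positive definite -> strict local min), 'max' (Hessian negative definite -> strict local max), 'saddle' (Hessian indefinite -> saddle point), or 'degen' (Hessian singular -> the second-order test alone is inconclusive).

Compute the Hessian H = grad^2 f:
  H = [[-2, 0], [0, 1]]
Verify stationarity: grad f(x*) = H x* + g = (0, 0).
Eigenvalues of H: -2, 1.
Eigenvalues have mixed signs, so H is indefinite -> x* is a saddle point.

saddle


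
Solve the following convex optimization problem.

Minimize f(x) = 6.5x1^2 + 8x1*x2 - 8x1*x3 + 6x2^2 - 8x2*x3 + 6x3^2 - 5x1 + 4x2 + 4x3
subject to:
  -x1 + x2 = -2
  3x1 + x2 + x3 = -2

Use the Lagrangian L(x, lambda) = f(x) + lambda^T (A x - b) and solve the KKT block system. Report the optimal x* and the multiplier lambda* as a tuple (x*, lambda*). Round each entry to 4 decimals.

Form the Lagrangian:
  L(x, lambda) = (1/2) x^T Q x + c^T x + lambda^T (A x - b)
Stationarity (grad_x L = 0): Q x + c + A^T lambda = 0.
Primal feasibility: A x = b.

This gives the KKT block system:
  [ Q   A^T ] [ x     ]   [-c ]
  [ A    0  ] [ lambda ] = [ b ]

Solving the linear system:
  x*      = (0.3352, -1.6648, -1.3407)
  lambda* = (1.1191, 1.4515)
  f(x*)   = -4.2784

x* = (0.3352, -1.6648, -1.3407), lambda* = (1.1191, 1.4515)


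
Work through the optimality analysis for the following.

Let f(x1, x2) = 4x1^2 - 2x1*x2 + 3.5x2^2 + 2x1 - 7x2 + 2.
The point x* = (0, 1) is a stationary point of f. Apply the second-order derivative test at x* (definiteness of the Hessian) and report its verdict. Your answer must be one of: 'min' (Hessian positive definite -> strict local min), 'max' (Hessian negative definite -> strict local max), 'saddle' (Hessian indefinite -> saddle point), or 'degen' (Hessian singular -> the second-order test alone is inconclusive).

Compute the Hessian H = grad^2 f:
  H = [[8, -2], [-2, 7]]
Verify stationarity: grad f(x*) = H x* + g = (0, 0).
Eigenvalues of H: 5.4384, 9.5616.
Both eigenvalues > 0, so H is positive definite -> x* is a strict local min.

min


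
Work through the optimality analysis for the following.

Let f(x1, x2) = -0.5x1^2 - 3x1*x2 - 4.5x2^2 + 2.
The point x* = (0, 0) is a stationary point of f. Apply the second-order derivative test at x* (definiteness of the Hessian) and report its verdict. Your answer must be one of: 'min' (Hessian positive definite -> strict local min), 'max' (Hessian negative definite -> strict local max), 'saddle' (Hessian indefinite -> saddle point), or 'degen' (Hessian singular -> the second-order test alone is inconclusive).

Compute the Hessian H = grad^2 f:
  H = [[-1, -3], [-3, -9]]
Verify stationarity: grad f(x*) = H x* + g = (0, 0).
Eigenvalues of H: -10, 0.
H has a zero eigenvalue (singular; negative semidefinite but not definite), so H is neither positive definite, negative definite, nor indefinite. The second-order test alone is inconclusive -> degen.
(Indeed, f is constant along the null direction of H through x*, so x* is not a strict local extremum.)

degen


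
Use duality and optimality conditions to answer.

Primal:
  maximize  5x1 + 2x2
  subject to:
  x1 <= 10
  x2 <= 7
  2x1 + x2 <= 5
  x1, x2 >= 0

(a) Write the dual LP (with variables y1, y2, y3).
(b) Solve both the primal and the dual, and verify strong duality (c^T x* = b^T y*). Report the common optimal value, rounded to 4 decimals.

The standard primal-dual pair for 'max c^T x s.t. A x <= b, x >= 0' is:
  Dual:  min b^T y  s.t.  A^T y >= c,  y >= 0.

So the dual LP is:
  minimize  10y1 + 7y2 + 5y3
  subject to:
    y1 + 2y3 >= 5
    y2 + y3 >= 2
    y1, y2, y3 >= 0

Solving the primal: x* = (2.5, 0).
  primal value c^T x* = 12.5.
Solving the dual: y* = (0, 0, 2.5).
  dual value b^T y* = 12.5.
Strong duality: c^T x* = b^T y*. Confirmed.

12.5


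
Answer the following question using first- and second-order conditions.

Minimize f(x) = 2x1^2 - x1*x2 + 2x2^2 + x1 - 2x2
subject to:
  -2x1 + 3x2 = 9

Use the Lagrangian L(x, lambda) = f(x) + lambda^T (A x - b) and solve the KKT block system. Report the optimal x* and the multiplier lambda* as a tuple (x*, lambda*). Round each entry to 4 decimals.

Form the Lagrangian:
  L(x, lambda) = (1/2) x^T Q x + c^T x + lambda^T (A x - b)
Stationarity (grad_x L = 0): Q x + c + A^T lambda = 0.
Primal feasibility: A x = b.

This gives the KKT block system:
  [ Q   A^T ] [ x     ]   [-c ]
  [ A    0  ] [ lambda ] = [ b ]

Solving the linear system:
  x*      = (-1.05, 2.3)
  lambda* = (-2.75)
  f(x*)   = 9.55

x* = (-1.05, 2.3), lambda* = (-2.75)


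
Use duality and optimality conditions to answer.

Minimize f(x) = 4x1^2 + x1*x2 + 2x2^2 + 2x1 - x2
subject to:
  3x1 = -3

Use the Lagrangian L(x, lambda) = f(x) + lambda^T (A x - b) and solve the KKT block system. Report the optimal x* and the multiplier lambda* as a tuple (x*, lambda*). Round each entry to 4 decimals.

Form the Lagrangian:
  L(x, lambda) = (1/2) x^T Q x + c^T x + lambda^T (A x - b)
Stationarity (grad_x L = 0): Q x + c + A^T lambda = 0.
Primal feasibility: A x = b.

This gives the KKT block system:
  [ Q   A^T ] [ x     ]   [-c ]
  [ A    0  ] [ lambda ] = [ b ]

Solving the linear system:
  x*      = (-1, 0.5)
  lambda* = (1.8333)
  f(x*)   = 1.5

x* = (-1, 0.5), lambda* = (1.8333)


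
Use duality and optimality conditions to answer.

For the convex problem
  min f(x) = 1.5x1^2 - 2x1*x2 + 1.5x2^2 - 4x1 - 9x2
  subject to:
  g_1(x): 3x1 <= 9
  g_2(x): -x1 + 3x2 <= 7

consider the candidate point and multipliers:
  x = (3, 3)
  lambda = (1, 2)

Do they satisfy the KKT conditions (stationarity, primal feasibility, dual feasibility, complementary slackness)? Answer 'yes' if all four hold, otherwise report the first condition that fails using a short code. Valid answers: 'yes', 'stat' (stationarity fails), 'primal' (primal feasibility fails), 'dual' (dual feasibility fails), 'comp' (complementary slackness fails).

Gradient of f: grad f(x) = Q x + c = (-1, -6)
Constraint values g_i(x) = a_i^T x - b_i:
  g_1((3, 3)) = 0
  g_2((3, 3)) = -1
Stationarity residual: grad f(x) + sum_i lambda_i a_i = (0, 0)
  -> stationarity OK
Primal feasibility (all g_i <= 0): OK
Dual feasibility (all lambda_i >= 0): OK
Complementary slackness (lambda_i * g_i(x) = 0 for all i): FAILS

Verdict: the first failing condition is complementary_slackness -> comp.

comp


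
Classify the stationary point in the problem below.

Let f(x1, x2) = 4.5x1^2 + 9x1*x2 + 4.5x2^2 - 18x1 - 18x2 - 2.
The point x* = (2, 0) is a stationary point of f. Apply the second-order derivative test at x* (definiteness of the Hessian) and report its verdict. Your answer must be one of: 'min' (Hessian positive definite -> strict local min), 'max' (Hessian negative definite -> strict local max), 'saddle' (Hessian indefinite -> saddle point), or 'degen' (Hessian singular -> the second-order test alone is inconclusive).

Compute the Hessian H = grad^2 f:
  H = [[9, 9], [9, 9]]
Verify stationarity: grad f(x*) = H x* + g = (0, 0).
Eigenvalues of H: 0, 18.
H has a zero eigenvalue (singular; positive semidefinite but not definite), so H is neither positive definite, negative definite, nor indefinite. The second-order test alone is inconclusive -> degen.
(Indeed, f is constant along the null direction of H through x*, so x* is not a strict local extremum.)

degen


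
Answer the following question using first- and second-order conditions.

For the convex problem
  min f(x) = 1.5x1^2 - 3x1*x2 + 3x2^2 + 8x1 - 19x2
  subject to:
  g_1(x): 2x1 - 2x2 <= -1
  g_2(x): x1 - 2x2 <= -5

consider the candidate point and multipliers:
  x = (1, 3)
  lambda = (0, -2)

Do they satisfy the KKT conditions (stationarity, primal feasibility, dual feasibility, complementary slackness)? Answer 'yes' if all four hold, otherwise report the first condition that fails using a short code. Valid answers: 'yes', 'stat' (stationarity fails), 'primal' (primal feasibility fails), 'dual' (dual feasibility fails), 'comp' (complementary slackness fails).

Gradient of f: grad f(x) = Q x + c = (2, -4)
Constraint values g_i(x) = a_i^T x - b_i:
  g_1((1, 3)) = -3
  g_2((1, 3)) = 0
Stationarity residual: grad f(x) + sum_i lambda_i a_i = (0, 0)
  -> stationarity OK
Primal feasibility (all g_i <= 0): OK
Dual feasibility (all lambda_i >= 0): FAILS
Complementary slackness (lambda_i * g_i(x) = 0 for all i): OK

Verdict: the first failing condition is dual_feasibility -> dual.

dual


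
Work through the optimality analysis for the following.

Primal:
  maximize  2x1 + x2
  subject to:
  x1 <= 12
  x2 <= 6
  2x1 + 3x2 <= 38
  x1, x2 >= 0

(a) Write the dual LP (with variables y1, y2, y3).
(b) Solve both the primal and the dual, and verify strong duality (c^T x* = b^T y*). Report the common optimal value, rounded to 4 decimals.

The standard primal-dual pair for 'max c^T x s.t. A x <= b, x >= 0' is:
  Dual:  min b^T y  s.t.  A^T y >= c,  y >= 0.

So the dual LP is:
  minimize  12y1 + 6y2 + 38y3
  subject to:
    y1 + 2y3 >= 2
    y2 + 3y3 >= 1
    y1, y2, y3 >= 0

Solving the primal: x* = (12, 4.6667).
  primal value c^T x* = 28.6667.
Solving the dual: y* = (1.3333, 0, 0.3333).
  dual value b^T y* = 28.6667.
Strong duality: c^T x* = b^T y*. Confirmed.

28.6667


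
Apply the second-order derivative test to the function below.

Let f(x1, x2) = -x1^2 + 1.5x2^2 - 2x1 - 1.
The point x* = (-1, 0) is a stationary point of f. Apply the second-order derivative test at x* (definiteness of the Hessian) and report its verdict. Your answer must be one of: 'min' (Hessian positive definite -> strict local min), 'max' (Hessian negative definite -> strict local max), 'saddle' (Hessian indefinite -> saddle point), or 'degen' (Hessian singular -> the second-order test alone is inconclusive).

Compute the Hessian H = grad^2 f:
  H = [[-2, 0], [0, 3]]
Verify stationarity: grad f(x*) = H x* + g = (0, 0).
Eigenvalues of H: -2, 3.
Eigenvalues have mixed signs, so H is indefinite -> x* is a saddle point.

saddle


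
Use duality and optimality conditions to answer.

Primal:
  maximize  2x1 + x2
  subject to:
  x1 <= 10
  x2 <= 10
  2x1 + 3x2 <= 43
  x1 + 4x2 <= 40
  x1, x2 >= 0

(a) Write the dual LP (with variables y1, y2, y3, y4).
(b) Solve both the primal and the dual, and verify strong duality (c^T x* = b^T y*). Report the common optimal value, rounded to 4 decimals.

The standard primal-dual pair for 'max c^T x s.t. A x <= b, x >= 0' is:
  Dual:  min b^T y  s.t.  A^T y >= c,  y >= 0.

So the dual LP is:
  minimize  10y1 + 10y2 + 43y3 + 40y4
  subject to:
    y1 + 2y3 + y4 >= 2
    y2 + 3y3 + 4y4 >= 1
    y1, y2, y3, y4 >= 0

Solving the primal: x* = (10, 7.5).
  primal value c^T x* = 27.5.
Solving the dual: y* = (1.75, 0, 0, 0.25).
  dual value b^T y* = 27.5.
Strong duality: c^T x* = b^T y*. Confirmed.

27.5


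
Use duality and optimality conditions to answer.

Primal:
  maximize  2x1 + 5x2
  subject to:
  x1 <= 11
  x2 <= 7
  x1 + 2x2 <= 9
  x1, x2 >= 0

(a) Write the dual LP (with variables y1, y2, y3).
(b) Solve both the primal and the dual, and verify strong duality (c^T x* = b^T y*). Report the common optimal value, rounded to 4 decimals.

The standard primal-dual pair for 'max c^T x s.t. A x <= b, x >= 0' is:
  Dual:  min b^T y  s.t.  A^T y >= c,  y >= 0.

So the dual LP is:
  minimize  11y1 + 7y2 + 9y3
  subject to:
    y1 + y3 >= 2
    y2 + 2y3 >= 5
    y1, y2, y3 >= 0

Solving the primal: x* = (0, 4.5).
  primal value c^T x* = 22.5.
Solving the dual: y* = (0, 0, 2.5).
  dual value b^T y* = 22.5.
Strong duality: c^T x* = b^T y*. Confirmed.

22.5


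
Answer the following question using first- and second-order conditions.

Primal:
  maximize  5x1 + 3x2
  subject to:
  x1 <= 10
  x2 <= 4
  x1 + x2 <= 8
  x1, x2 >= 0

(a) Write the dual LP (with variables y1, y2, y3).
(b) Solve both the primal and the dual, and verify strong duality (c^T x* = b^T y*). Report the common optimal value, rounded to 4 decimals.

The standard primal-dual pair for 'max c^T x s.t. A x <= b, x >= 0' is:
  Dual:  min b^T y  s.t.  A^T y >= c,  y >= 0.

So the dual LP is:
  minimize  10y1 + 4y2 + 8y3
  subject to:
    y1 + y3 >= 5
    y2 + y3 >= 3
    y1, y2, y3 >= 0

Solving the primal: x* = (8, 0).
  primal value c^T x* = 40.
Solving the dual: y* = (0, 0, 5).
  dual value b^T y* = 40.
Strong duality: c^T x* = b^T y*. Confirmed.

40


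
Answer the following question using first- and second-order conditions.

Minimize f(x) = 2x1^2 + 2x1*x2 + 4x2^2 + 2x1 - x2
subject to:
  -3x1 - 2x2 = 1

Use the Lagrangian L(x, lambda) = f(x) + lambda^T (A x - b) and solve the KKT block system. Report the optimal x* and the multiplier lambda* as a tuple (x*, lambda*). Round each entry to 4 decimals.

Form the Lagrangian:
  L(x, lambda) = (1/2) x^T Q x + c^T x + lambda^T (A x - b)
Stationarity (grad_x L = 0): Q x + c + A^T lambda = 0.
Primal feasibility: A x = b.

This gives the KKT block system:
  [ Q   A^T ] [ x     ]   [-c ]
  [ A    0  ] [ lambda ] = [ b ]

Solving the linear system:
  x*      = (-0.5312, 0.2969)
  lambda* = (0.1562)
  f(x*)   = -0.7578

x* = (-0.5312, 0.2969), lambda* = (0.1562)


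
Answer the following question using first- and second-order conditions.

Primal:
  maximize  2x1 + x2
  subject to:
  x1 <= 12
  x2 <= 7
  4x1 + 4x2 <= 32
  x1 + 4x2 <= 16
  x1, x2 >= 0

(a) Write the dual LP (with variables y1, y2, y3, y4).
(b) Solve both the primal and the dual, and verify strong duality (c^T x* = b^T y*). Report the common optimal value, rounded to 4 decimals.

The standard primal-dual pair for 'max c^T x s.t. A x <= b, x >= 0' is:
  Dual:  min b^T y  s.t.  A^T y >= c,  y >= 0.

So the dual LP is:
  minimize  12y1 + 7y2 + 32y3 + 16y4
  subject to:
    y1 + 4y3 + y4 >= 2
    y2 + 4y3 + 4y4 >= 1
    y1, y2, y3, y4 >= 0

Solving the primal: x* = (8, 0).
  primal value c^T x* = 16.
Solving the dual: y* = (0, 0, 0.5, 0).
  dual value b^T y* = 16.
Strong duality: c^T x* = b^T y*. Confirmed.

16


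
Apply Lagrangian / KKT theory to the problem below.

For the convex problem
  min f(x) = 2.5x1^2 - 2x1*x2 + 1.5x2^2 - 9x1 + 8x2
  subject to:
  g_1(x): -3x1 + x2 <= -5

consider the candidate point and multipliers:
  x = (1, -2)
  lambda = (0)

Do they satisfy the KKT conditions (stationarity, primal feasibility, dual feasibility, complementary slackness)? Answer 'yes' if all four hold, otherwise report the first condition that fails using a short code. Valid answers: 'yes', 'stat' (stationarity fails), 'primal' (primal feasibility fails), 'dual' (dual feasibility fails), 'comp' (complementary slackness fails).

Gradient of f: grad f(x) = Q x + c = (0, 0)
Constraint values g_i(x) = a_i^T x - b_i:
  g_1((1, -2)) = 0
Stationarity residual: grad f(x) + sum_i lambda_i a_i = (0, 0)
  -> stationarity OK
Primal feasibility (all g_i <= 0): OK
Dual feasibility (all lambda_i >= 0): OK
Complementary slackness (lambda_i * g_i(x) = 0 for all i): OK

Verdict: yes, KKT holds.

yes


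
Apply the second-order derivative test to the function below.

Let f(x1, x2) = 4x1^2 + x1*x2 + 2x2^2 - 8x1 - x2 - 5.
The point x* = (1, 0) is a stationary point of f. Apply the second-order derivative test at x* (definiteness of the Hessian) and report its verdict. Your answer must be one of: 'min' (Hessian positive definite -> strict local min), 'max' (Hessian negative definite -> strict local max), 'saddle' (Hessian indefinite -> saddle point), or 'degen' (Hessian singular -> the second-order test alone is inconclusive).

Compute the Hessian H = grad^2 f:
  H = [[8, 1], [1, 4]]
Verify stationarity: grad f(x*) = H x* + g = (0, 0).
Eigenvalues of H: 3.7639, 8.2361.
Both eigenvalues > 0, so H is positive definite -> x* is a strict local min.

min


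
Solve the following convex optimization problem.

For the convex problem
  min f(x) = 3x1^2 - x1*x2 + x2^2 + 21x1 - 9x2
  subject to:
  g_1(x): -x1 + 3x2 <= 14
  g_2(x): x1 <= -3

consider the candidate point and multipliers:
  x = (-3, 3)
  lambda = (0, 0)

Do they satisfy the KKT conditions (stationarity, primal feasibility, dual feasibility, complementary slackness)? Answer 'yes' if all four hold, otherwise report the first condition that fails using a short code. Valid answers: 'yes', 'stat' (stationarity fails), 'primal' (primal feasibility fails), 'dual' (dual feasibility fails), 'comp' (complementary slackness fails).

Gradient of f: grad f(x) = Q x + c = (0, 0)
Constraint values g_i(x) = a_i^T x - b_i:
  g_1((-3, 3)) = -2
  g_2((-3, 3)) = 0
Stationarity residual: grad f(x) + sum_i lambda_i a_i = (0, 0)
  -> stationarity OK
Primal feasibility (all g_i <= 0): OK
Dual feasibility (all lambda_i >= 0): OK
Complementary slackness (lambda_i * g_i(x) = 0 for all i): OK

Verdict: yes, KKT holds.

yes


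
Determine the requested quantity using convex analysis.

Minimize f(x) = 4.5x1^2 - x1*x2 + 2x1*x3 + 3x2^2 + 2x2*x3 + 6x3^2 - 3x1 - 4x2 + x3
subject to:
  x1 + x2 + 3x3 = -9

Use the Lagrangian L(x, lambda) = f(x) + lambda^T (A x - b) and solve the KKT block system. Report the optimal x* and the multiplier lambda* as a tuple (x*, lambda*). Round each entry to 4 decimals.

Form the Lagrangian:
  L(x, lambda) = (1/2) x^T Q x + c^T x + lambda^T (A x - b)
Stationarity (grad_x L = 0): Q x + c + A^T lambda = 0.
Primal feasibility: A x = b.

This gives the KKT block system:
  [ Q   A^T ] [ x     ]   [-c ]
  [ A    0  ] [ lambda ] = [ b ]

Solving the linear system:
  x*      = (-0.3333, -0.3333, -2.7778)
  lambda* = (11.2222)
  f(x*)   = 50.2778

x* = (-0.3333, -0.3333, -2.7778), lambda* = (11.2222)


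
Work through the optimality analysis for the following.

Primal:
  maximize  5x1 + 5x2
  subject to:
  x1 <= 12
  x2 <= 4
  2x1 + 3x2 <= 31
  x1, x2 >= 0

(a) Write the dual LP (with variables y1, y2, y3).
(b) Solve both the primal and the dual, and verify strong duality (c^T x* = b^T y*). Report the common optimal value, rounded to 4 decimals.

The standard primal-dual pair for 'max c^T x s.t. A x <= b, x >= 0' is:
  Dual:  min b^T y  s.t.  A^T y >= c,  y >= 0.

So the dual LP is:
  minimize  12y1 + 4y2 + 31y3
  subject to:
    y1 + 2y3 >= 5
    y2 + 3y3 >= 5
    y1, y2, y3 >= 0

Solving the primal: x* = (12, 2.3333).
  primal value c^T x* = 71.6667.
Solving the dual: y* = (1.6667, 0, 1.6667).
  dual value b^T y* = 71.6667.
Strong duality: c^T x* = b^T y*. Confirmed.

71.6667


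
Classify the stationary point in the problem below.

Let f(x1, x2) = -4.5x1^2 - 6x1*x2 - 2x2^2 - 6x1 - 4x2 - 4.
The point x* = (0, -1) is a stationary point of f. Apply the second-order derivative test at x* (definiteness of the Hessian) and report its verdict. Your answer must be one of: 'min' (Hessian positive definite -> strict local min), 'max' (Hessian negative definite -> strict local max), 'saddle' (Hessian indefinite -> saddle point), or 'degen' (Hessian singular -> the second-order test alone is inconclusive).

Compute the Hessian H = grad^2 f:
  H = [[-9, -6], [-6, -4]]
Verify stationarity: grad f(x*) = H x* + g = (0, 0).
Eigenvalues of H: -13, 0.
H has a zero eigenvalue (singular; negative semidefinite but not definite), so H is neither positive definite, negative definite, nor indefinite. The second-order test alone is inconclusive -> degen.
(Indeed, f is constant along the null direction of H through x*, so x* is not a strict local extremum.)

degen


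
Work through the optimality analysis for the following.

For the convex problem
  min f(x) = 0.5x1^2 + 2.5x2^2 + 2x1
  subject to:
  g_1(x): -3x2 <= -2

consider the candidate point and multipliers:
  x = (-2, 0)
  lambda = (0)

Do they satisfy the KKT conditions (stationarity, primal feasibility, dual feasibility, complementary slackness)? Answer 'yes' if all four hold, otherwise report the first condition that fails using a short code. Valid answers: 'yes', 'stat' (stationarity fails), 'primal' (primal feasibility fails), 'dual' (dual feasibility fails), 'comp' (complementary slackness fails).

Gradient of f: grad f(x) = Q x + c = (0, 0)
Constraint values g_i(x) = a_i^T x - b_i:
  g_1((-2, 0)) = 2
Stationarity residual: grad f(x) + sum_i lambda_i a_i = (0, 0)
  -> stationarity OK
Primal feasibility (all g_i <= 0): FAILS
Dual feasibility (all lambda_i >= 0): OK
Complementary slackness (lambda_i * g_i(x) = 0 for all i): OK

Verdict: the first failing condition is primal_feasibility -> primal.

primal


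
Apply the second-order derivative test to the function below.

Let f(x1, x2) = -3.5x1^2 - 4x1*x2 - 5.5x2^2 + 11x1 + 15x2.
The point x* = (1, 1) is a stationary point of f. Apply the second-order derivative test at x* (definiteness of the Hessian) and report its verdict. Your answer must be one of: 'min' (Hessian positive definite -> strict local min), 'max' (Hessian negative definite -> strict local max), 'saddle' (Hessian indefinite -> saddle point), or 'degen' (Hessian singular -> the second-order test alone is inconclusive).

Compute the Hessian H = grad^2 f:
  H = [[-7, -4], [-4, -11]]
Verify stationarity: grad f(x*) = H x* + g = (0, 0).
Eigenvalues of H: -13.4721, -4.5279.
Both eigenvalues < 0, so H is negative definite -> x* is a strict local max.

max


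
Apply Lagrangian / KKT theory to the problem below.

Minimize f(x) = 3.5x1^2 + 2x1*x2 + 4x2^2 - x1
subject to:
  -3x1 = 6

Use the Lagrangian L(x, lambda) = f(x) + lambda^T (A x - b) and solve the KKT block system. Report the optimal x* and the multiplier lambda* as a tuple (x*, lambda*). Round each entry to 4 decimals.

Form the Lagrangian:
  L(x, lambda) = (1/2) x^T Q x + c^T x + lambda^T (A x - b)
Stationarity (grad_x L = 0): Q x + c + A^T lambda = 0.
Primal feasibility: A x = b.

This gives the KKT block system:
  [ Q   A^T ] [ x     ]   [-c ]
  [ A    0  ] [ lambda ] = [ b ]

Solving the linear system:
  x*      = (-2, 0.5)
  lambda* = (-4.6667)
  f(x*)   = 15

x* = (-2, 0.5), lambda* = (-4.6667)


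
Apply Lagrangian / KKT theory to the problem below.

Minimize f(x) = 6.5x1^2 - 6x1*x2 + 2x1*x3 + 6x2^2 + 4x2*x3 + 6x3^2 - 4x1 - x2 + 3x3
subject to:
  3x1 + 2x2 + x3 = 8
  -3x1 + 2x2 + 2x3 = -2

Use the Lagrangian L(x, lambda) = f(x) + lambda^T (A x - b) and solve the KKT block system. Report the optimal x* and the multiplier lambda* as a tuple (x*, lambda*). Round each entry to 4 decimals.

Form the Lagrangian:
  L(x, lambda) = (1/2) x^T Q x + c^T x + lambda^T (A x - b)
Stationarity (grad_x L = 0): Q x + c + A^T lambda = 0.
Primal feasibility: A x = b.

This gives the KKT block system:
  [ Q   A^T ] [ x     ]   [-c ]
  [ A    0  ] [ lambda ] = [ b ]

Solving the linear system:
  x*      = (1.5736, 1.9186, -0.5582)
  lambda* = (-3.2255, -1.9491)
  f(x*)   = 6.0089

x* = (1.5736, 1.9186, -0.5582), lambda* = (-3.2255, -1.9491)


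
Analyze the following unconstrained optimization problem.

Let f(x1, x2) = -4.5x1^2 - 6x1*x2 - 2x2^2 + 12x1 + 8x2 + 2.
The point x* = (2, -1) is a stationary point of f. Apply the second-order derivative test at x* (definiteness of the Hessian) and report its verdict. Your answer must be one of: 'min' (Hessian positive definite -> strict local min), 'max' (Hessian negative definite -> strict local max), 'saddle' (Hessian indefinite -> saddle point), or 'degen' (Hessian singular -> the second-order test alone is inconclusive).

Compute the Hessian H = grad^2 f:
  H = [[-9, -6], [-6, -4]]
Verify stationarity: grad f(x*) = H x* + g = (0, 0).
Eigenvalues of H: -13, 0.
H has a zero eigenvalue (singular; negative semidefinite but not definite), so H is neither positive definite, negative definite, nor indefinite. The second-order test alone is inconclusive -> degen.
(Indeed, f is constant along the null direction of H through x*, so x* is not a strict local extremum.)

degen


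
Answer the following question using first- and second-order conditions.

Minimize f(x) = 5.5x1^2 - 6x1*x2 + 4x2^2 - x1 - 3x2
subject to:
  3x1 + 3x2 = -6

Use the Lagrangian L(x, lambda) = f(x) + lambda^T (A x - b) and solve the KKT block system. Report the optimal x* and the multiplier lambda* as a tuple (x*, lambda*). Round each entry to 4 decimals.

Form the Lagrangian:
  L(x, lambda) = (1/2) x^T Q x + c^T x + lambda^T (A x - b)
Stationarity (grad_x L = 0): Q x + c + A^T lambda = 0.
Primal feasibility: A x = b.

This gives the KKT block system:
  [ Q   A^T ] [ x     ]   [-c ]
  [ A    0  ] [ lambda ] = [ b ]

Solving the linear system:
  x*      = (-0.9677, -1.0323)
  lambda* = (1.8172)
  f(x*)   = 7.4839

x* = (-0.9677, -1.0323), lambda* = (1.8172)


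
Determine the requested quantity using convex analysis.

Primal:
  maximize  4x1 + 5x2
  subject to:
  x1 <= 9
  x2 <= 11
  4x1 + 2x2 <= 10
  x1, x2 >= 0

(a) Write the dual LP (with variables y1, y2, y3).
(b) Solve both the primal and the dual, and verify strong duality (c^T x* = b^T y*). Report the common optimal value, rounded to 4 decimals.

The standard primal-dual pair for 'max c^T x s.t. A x <= b, x >= 0' is:
  Dual:  min b^T y  s.t.  A^T y >= c,  y >= 0.

So the dual LP is:
  minimize  9y1 + 11y2 + 10y3
  subject to:
    y1 + 4y3 >= 4
    y2 + 2y3 >= 5
    y1, y2, y3 >= 0

Solving the primal: x* = (0, 5).
  primal value c^T x* = 25.
Solving the dual: y* = (0, 0, 2.5).
  dual value b^T y* = 25.
Strong duality: c^T x* = b^T y*. Confirmed.

25


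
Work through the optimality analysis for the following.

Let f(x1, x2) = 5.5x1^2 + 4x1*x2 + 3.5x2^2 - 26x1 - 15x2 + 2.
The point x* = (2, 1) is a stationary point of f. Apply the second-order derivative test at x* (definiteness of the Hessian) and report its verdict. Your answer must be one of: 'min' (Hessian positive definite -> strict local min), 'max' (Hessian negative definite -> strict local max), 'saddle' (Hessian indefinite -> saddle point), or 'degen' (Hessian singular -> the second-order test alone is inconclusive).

Compute the Hessian H = grad^2 f:
  H = [[11, 4], [4, 7]]
Verify stationarity: grad f(x*) = H x* + g = (0, 0).
Eigenvalues of H: 4.5279, 13.4721.
Both eigenvalues > 0, so H is positive definite -> x* is a strict local min.

min


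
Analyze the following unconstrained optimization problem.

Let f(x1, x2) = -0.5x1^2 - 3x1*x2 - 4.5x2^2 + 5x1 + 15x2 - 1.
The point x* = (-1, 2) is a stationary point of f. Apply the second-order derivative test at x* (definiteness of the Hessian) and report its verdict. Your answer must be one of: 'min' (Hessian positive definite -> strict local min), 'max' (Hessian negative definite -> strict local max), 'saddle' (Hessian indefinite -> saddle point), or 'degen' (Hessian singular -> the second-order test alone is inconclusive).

Compute the Hessian H = grad^2 f:
  H = [[-1, -3], [-3, -9]]
Verify stationarity: grad f(x*) = H x* + g = (0, 0).
Eigenvalues of H: -10, 0.
H has a zero eigenvalue (singular; negative semidefinite but not definite), so H is neither positive definite, negative definite, nor indefinite. The second-order test alone is inconclusive -> degen.
(Indeed, f is constant along the null direction of H through x*, so x* is not a strict local extremum.)

degen
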